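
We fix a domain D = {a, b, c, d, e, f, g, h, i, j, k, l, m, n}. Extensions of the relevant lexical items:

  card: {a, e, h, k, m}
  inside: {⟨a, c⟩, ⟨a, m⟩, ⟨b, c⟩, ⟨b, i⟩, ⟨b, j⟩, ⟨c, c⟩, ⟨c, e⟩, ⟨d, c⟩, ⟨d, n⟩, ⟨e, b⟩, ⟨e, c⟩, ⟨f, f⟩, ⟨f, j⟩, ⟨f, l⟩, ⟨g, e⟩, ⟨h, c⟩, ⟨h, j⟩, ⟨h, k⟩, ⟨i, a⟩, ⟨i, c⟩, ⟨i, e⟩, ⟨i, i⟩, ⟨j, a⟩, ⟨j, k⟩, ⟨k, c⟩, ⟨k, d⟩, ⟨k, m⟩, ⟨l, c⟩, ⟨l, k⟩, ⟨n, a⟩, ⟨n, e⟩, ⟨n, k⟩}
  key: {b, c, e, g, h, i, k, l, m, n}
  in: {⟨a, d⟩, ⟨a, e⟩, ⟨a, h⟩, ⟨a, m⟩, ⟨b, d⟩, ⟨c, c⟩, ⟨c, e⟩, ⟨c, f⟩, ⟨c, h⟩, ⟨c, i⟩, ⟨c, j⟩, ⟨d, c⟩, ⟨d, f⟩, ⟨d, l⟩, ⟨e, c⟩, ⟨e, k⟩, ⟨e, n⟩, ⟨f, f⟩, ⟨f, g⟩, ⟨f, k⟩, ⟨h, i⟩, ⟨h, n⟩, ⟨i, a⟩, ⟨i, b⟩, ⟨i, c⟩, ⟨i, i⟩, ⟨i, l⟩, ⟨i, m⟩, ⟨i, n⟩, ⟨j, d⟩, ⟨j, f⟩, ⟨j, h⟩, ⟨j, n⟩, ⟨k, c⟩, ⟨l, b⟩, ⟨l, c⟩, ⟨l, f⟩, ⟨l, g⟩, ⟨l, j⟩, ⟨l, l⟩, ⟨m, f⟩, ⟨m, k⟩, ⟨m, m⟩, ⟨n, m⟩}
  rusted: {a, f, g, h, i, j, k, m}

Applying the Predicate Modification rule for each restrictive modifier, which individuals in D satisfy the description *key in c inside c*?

{c, e, i, k, l}

⟦in c⟧ = {x : ⟨x, c⟩ ∈ ⟦in⟧} = {c, d, e, i, k, l}
⟦inside c⟧ = {x : ⟨x, c⟩ ∈ ⟦inside⟧} = {a, b, c, d, e, h, i, k, l}
⟦key⟧ = {b, c, e, g, h, i, k, l, m, n}
… ∩ ⟦in c⟧ = {b, c, e, g, h, i, k, l, m, n} ∩ {c, d, e, i, k, l} = {c, e, i, k, l}
… ∩ ⟦inside c⟧ = {c, e, i, k, l} ∩ {a, b, c, d, e, h, i, k, l} = {c, e, i, k, l}
So ⟦key in c inside c⟧ = {c, e, i, k, l}.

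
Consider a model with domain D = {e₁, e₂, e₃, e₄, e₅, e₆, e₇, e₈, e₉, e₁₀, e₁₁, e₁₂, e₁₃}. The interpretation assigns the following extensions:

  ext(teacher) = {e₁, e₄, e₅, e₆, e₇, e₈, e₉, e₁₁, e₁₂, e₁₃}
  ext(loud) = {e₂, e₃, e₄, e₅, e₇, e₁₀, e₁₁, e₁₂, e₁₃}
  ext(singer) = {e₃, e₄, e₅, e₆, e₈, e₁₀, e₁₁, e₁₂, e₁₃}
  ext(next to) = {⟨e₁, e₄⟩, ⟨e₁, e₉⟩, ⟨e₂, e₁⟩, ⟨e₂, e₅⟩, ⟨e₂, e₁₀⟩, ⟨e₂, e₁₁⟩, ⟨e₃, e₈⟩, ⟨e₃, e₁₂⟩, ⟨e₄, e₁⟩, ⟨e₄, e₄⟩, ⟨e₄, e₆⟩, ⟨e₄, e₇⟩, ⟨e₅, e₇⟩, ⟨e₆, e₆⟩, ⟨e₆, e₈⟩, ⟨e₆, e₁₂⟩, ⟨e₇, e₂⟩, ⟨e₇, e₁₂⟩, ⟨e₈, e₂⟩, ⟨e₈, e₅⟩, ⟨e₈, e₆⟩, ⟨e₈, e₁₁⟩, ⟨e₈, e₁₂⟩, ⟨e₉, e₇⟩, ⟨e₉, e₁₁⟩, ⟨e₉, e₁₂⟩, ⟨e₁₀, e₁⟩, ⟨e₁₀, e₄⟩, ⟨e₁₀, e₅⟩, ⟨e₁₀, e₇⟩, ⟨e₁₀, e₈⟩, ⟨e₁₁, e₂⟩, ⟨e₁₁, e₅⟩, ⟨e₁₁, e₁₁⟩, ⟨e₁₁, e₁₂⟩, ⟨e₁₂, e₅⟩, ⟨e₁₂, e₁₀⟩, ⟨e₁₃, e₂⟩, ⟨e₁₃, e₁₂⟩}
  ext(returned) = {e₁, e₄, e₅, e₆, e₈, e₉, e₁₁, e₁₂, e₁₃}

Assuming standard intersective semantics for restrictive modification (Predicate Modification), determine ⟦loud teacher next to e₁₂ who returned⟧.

{e₁₁, e₁₃}

⟦next to e₁₂⟧ = {x : ⟨x, e₁₂⟩ ∈ ⟦next to⟧} = {e₃, e₆, e₇, e₈, e₉, e₁₁, e₁₃}
⟦who returned⟧ = ⟦returned⟧ = {e₁, e₄, e₅, e₆, e₈, e₉, e₁₁, e₁₂, e₁₃}
⟦teacher⟧ = {e₁, e₄, e₅, e₆, e₇, e₈, e₉, e₁₁, e₁₂, e₁₃}
… ∩ ⟦next to e₁₂⟧ = {e₁, e₄, e₅, e₆, e₇, e₈, e₉, e₁₁, e₁₂, e₁₃} ∩ {e₃, e₆, e₇, e₈, e₉, e₁₁, e₁₃} = {e₆, e₇, e₈, e₉, e₁₁, e₁₃}
… ∩ ⟦who returned⟧ = {e₆, e₇, e₈, e₉, e₁₁, e₁₃} ∩ {e₁, e₄, e₅, e₆, e₈, e₉, e₁₁, e₁₂, e₁₃} = {e₆, e₈, e₉, e₁₁, e₁₃}
… ∩ ⟦loud⟧ = {e₆, e₈, e₉, e₁₁, e₁₃} ∩ {e₂, e₃, e₄, e₅, e₇, e₁₀, e₁₁, e₁₂, e₁₃} = {e₁₁, e₁₃}
So ⟦loud teacher next to e₁₂ who returned⟧ = {e₁₁, e₁₃}.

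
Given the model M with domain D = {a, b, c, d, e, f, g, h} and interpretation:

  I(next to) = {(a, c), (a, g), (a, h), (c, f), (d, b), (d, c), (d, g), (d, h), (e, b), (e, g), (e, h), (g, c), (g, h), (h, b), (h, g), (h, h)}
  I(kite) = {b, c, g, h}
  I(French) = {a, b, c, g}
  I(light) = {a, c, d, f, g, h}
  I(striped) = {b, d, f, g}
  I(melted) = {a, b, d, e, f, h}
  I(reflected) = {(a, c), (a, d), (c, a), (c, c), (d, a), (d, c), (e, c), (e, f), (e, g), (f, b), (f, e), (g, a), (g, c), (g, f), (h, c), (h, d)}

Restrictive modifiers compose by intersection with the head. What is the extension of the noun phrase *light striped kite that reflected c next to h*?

{g}

⟦that reflected c⟧ = {x : ⟨x, c⟩ ∈ ⟦reflected⟧} = {a, c, d, e, g, h}
⟦next to h⟧ = {x : ⟨x, h⟩ ∈ ⟦next to⟧} = {a, d, e, g, h}
⟦kite⟧ = {b, c, g, h}
… ∩ ⟦that reflected c⟧ = {b, c, g, h} ∩ {a, c, d, e, g, h} = {c, g, h}
… ∩ ⟦next to h⟧ = {c, g, h} ∩ {a, d, e, g, h} = {g, h}
… ∩ ⟦light⟧ = {g, h} ∩ {a, c, d, f, g, h} = {g, h}
… ∩ ⟦striped⟧ = {g, h} ∩ {b, d, f, g} = {g}
So ⟦light striped kite that reflected c next to h⟧ = {g}.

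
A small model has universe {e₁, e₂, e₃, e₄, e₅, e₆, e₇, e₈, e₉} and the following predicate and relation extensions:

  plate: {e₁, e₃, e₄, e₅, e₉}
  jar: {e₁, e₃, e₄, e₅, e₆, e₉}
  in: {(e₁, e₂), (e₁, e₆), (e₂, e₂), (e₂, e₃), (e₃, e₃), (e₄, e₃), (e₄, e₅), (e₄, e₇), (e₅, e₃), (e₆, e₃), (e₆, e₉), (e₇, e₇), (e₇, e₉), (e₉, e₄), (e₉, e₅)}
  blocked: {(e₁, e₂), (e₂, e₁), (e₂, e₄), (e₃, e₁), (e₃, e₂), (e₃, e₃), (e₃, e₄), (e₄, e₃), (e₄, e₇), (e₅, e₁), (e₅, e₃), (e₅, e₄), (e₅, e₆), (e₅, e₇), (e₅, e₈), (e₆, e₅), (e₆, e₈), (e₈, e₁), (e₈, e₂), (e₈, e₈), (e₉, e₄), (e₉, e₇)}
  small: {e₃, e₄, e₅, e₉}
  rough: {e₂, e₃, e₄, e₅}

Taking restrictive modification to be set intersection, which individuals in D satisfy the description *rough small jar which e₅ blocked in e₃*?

⟦which e₅ blocked⟧ = {x : ⟨e₅, x⟩ ∈ ⟦blocked⟧} = {e₁, e₃, e₄, e₆, e₇, e₈}
⟦in e₃⟧ = {x : ⟨x, e₃⟩ ∈ ⟦in⟧} = {e₂, e₃, e₄, e₅, e₆}
⟦jar⟧ = {e₁, e₃, e₄, e₅, e₆, e₉}
… ∩ ⟦which e₅ blocked⟧ = {e₁, e₃, e₄, e₅, e₆, e₉} ∩ {e₁, e₃, e₄, e₆, e₇, e₈} = {e₁, e₃, e₄, e₆}
… ∩ ⟦in e₃⟧ = {e₁, e₃, e₄, e₆} ∩ {e₂, e₃, e₄, e₅, e₆} = {e₃, e₄, e₆}
… ∩ ⟦rough⟧ = {e₃, e₄, e₆} ∩ {e₂, e₃, e₄, e₅} = {e₃, e₄}
… ∩ ⟦small⟧ = {e₃, e₄} ∩ {e₃, e₄, e₅, e₉} = {e₃, e₄}
So ⟦rough small jar which e₅ blocked in e₃⟧ = {e₃, e₄}.

{e₃, e₄}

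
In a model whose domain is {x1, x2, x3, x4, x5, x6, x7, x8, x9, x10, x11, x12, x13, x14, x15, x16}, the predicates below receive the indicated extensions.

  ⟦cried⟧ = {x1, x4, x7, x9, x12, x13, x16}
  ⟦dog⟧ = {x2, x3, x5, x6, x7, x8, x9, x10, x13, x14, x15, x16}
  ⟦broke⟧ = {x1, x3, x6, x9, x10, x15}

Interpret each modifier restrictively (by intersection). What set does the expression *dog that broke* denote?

{x3, x6, x9, x10, x15}

⟦that broke⟧ = ⟦broke⟧ = {x1, x3, x6, x9, x10, x15}
⟦dog⟧ = {x2, x3, x5, x6, x7, x8, x9, x10, x13, x14, x15, x16}
… ∩ ⟦that broke⟧ = {x2, x3, x5, x6, x7, x8, x9, x10, x13, x14, x15, x16} ∩ {x1, x3, x6, x9, x10, x15} = {x3, x6, x9, x10, x15}
So ⟦dog that broke⟧ = {x3, x6, x9, x10, x15}.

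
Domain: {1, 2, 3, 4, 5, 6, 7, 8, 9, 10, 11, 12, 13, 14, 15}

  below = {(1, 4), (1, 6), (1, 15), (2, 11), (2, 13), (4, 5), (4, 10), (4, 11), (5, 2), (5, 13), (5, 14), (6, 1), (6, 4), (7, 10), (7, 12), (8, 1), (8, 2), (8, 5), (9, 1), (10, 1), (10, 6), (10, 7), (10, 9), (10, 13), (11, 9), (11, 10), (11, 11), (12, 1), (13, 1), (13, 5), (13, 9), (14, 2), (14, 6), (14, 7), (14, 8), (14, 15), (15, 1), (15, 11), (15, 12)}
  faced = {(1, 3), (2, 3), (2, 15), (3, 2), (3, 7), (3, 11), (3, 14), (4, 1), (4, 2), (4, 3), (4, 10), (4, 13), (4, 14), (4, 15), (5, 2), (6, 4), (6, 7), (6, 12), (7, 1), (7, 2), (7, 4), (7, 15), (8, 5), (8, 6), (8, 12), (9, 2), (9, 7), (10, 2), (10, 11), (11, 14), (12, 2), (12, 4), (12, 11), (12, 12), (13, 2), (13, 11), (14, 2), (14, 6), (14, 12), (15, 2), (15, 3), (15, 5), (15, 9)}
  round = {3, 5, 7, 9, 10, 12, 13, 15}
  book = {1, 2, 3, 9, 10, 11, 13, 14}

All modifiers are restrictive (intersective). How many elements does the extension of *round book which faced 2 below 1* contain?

⟦which faced 2⟧ = {x : ⟨x, 2⟩ ∈ ⟦faced⟧} = {3, 4, 5, 7, 9, 10, 12, 13, 14, 15}
⟦below 1⟧ = {x : ⟨x, 1⟩ ∈ ⟦below⟧} = {6, 8, 9, 10, 12, 13, 15}
⟦book⟧ = {1, 2, 3, 9, 10, 11, 13, 14}
… ∩ ⟦which faced 2⟧ = {1, 2, 3, 9, 10, 11, 13, 14} ∩ {3, 4, 5, 7, 9, 10, 12, 13, 14, 15} = {3, 9, 10, 13, 14}
… ∩ ⟦below 1⟧ = {3, 9, 10, 13, 14} ∩ {6, 8, 9, 10, 12, 13, 15} = {9, 10, 13}
… ∩ ⟦round⟧ = {9, 10, 13} ∩ {3, 5, 7, 9, 10, 12, 13, 15} = {9, 10, 13}
⟦round book which faced 2 below 1⟧ = {9, 10, 13}, so the cardinality is 3.

3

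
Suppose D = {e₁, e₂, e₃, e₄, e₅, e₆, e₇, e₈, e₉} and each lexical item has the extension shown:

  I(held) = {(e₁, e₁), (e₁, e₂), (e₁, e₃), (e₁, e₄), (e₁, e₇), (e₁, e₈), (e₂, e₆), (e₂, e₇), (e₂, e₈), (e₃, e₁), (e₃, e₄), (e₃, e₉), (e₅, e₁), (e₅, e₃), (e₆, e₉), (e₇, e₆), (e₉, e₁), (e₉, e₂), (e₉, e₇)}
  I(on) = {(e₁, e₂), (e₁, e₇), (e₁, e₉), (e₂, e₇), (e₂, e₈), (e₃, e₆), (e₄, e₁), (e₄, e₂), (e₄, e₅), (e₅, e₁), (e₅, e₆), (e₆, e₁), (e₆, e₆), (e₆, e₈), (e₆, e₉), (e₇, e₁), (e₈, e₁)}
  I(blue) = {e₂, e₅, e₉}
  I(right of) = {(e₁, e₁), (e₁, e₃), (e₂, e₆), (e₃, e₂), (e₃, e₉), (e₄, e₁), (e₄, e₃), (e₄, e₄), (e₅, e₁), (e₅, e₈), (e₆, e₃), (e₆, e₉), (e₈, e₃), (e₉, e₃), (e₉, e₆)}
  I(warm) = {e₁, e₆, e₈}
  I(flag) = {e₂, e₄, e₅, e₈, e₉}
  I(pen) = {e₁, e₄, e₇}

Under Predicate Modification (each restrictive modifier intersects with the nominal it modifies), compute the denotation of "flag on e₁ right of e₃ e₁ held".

⟦on e₁⟧ = {x : ⟨x, e₁⟩ ∈ ⟦on⟧} = {e₄, e₅, e₆, e₇, e₈}
⟦right of e₃⟧ = {x : ⟨x, e₃⟩ ∈ ⟦right of⟧} = {e₁, e₄, e₆, e₈, e₉}
⟦e₁ held⟧ = {x : ⟨e₁, x⟩ ∈ ⟦held⟧} = {e₁, e₂, e₃, e₄, e₇, e₈}
⟦flag⟧ = {e₂, e₄, e₅, e₈, e₉}
… ∩ ⟦on e₁⟧ = {e₂, e₄, e₅, e₈, e₉} ∩ {e₄, e₅, e₆, e₇, e₈} = {e₄, e₅, e₈}
… ∩ ⟦right of e₃⟧ = {e₄, e₅, e₈} ∩ {e₁, e₄, e₆, e₈, e₉} = {e₄, e₈}
… ∩ ⟦e₁ held⟧ = {e₄, e₈} ∩ {e₁, e₂, e₃, e₄, e₇, e₈} = {e₄, e₈}
So ⟦flag on e₁ right of e₃ e₁ held⟧ = {e₄, e₈}.

{e₄, e₈}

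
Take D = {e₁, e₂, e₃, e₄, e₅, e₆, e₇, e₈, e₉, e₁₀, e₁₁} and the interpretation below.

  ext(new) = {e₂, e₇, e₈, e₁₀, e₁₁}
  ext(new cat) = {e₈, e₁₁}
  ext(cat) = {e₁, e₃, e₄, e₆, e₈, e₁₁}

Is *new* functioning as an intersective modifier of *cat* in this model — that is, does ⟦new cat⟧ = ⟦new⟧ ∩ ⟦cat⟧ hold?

⟦new⟧ ∩ ⟦cat⟧ = {e₂, e₇, e₈, e₁₀, e₁₁} ∩ {e₁, e₃, e₄, e₆, e₈, e₁₁} = {e₈, e₁₁}
Observed ⟦new cat⟧ = {e₈, e₁₁}.
These coincide, so the modifier is intersective here.

yes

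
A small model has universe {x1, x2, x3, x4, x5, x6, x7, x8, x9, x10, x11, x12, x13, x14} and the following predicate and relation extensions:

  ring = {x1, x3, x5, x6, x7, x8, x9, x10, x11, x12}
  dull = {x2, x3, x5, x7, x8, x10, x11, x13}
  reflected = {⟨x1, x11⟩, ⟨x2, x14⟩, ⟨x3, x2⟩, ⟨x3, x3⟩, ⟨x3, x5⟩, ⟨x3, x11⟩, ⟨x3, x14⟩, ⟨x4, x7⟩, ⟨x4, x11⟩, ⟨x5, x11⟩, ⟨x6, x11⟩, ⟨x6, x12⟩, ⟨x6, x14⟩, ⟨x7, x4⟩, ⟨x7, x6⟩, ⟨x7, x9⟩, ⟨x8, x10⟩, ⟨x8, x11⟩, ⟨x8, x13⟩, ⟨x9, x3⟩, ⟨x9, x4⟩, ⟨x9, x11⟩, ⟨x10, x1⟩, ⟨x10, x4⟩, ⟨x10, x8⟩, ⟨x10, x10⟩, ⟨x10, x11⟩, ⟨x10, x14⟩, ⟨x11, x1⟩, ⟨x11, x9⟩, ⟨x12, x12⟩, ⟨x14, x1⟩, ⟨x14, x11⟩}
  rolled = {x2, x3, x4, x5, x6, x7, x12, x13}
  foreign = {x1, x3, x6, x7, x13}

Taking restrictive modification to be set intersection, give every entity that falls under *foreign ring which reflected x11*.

⟦which reflected x11⟧ = {x : ⟨x, x11⟩ ∈ ⟦reflected⟧} = {x1, x3, x4, x5, x6, x8, x9, x10, x14}
⟦ring⟧ = {x1, x3, x5, x6, x7, x8, x9, x10, x11, x12}
… ∩ ⟦which reflected x11⟧ = {x1, x3, x5, x6, x7, x8, x9, x10, x11, x12} ∩ {x1, x3, x4, x5, x6, x8, x9, x10, x14} = {x1, x3, x5, x6, x8, x9, x10}
… ∩ ⟦foreign⟧ = {x1, x3, x5, x6, x8, x9, x10} ∩ {x1, x3, x6, x7, x13} = {x1, x3, x6}
So ⟦foreign ring which reflected x11⟧ = {x1, x3, x6}.

{x1, x3, x6}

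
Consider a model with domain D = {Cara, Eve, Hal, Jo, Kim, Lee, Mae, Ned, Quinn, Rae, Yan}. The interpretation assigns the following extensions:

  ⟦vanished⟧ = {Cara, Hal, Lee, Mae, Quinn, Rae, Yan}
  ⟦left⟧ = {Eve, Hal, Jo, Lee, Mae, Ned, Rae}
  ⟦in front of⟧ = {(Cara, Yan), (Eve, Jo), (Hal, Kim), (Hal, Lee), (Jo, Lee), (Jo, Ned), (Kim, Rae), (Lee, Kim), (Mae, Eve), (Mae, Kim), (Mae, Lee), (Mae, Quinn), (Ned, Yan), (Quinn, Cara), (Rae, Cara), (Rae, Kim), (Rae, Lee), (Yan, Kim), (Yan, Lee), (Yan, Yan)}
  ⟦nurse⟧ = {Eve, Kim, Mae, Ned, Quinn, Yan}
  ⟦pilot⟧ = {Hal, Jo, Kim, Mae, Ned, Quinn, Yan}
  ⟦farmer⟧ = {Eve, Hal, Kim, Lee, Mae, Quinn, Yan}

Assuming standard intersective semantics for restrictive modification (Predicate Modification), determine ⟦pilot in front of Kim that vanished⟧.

⟦in front of Kim⟧ = {x : ⟨x, Kim⟩ ∈ ⟦in front of⟧} = {Hal, Lee, Mae, Rae, Yan}
⟦that vanished⟧ = ⟦vanished⟧ = {Cara, Hal, Lee, Mae, Quinn, Rae, Yan}
⟦pilot⟧ = {Hal, Jo, Kim, Mae, Ned, Quinn, Yan}
… ∩ ⟦in front of Kim⟧ = {Hal, Jo, Kim, Mae, Ned, Quinn, Yan} ∩ {Hal, Lee, Mae, Rae, Yan} = {Hal, Mae, Yan}
… ∩ ⟦that vanished⟧ = {Hal, Mae, Yan} ∩ {Cara, Hal, Lee, Mae, Quinn, Rae, Yan} = {Hal, Mae, Yan}
So ⟦pilot in front of Kim that vanished⟧ = {Hal, Mae, Yan}.

{Hal, Mae, Yan}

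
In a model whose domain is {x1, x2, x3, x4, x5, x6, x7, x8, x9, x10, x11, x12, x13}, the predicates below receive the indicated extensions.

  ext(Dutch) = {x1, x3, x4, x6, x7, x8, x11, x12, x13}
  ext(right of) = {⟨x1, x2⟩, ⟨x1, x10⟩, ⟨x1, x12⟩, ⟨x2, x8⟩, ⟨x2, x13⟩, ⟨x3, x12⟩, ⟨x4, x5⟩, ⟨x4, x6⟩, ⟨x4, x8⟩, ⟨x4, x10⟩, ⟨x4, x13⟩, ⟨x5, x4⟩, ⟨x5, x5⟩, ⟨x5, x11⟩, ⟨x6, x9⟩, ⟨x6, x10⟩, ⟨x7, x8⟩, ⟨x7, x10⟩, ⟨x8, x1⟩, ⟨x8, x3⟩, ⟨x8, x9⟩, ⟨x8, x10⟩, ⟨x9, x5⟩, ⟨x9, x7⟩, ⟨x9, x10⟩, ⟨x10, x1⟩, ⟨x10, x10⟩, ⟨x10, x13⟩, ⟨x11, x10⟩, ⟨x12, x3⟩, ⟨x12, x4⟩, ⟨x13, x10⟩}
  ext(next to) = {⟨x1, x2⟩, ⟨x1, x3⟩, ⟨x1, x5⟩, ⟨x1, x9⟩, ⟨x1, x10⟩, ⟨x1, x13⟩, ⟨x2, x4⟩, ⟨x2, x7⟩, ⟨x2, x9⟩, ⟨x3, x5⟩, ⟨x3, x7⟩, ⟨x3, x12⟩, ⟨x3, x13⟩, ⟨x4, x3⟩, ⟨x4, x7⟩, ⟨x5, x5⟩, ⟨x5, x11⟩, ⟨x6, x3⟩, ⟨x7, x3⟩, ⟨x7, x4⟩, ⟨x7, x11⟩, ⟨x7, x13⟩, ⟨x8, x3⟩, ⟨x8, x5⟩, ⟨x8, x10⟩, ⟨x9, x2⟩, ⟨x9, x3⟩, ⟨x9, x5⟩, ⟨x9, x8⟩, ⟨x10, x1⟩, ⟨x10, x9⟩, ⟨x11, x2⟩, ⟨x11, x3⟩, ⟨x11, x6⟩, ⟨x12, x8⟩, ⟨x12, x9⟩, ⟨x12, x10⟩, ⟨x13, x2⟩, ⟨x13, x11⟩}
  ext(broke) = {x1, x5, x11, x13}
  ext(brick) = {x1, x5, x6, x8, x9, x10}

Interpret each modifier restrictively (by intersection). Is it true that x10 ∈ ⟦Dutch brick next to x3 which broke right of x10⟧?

⟦next to x3⟧ = {x : ⟨x, x3⟩ ∈ ⟦next to⟧} = {x1, x4, x6, x7, x8, x9, x11}
⟦which broke⟧ = ⟦broke⟧ = {x1, x5, x11, x13}
⟦right of x10⟧ = {x : ⟨x, x10⟩ ∈ ⟦right of⟧} = {x1, x4, x6, x7, x8, x9, x10, x11, x13}
⟦brick⟧ = {x1, x5, x6, x8, x9, x10}
… ∩ ⟦next to x3⟧ = {x1, x5, x6, x8, x9, x10} ∩ {x1, x4, x6, x7, x8, x9, x11} = {x1, x6, x8, x9}
… ∩ ⟦which broke⟧ = {x1, x6, x8, x9} ∩ {x1, x5, x11, x13} = {x1}
… ∩ ⟦right of x10⟧ = {x1} ∩ {x1, x4, x6, x7, x8, x9, x10, x11, x13} = {x1}
… ∩ ⟦Dutch⟧ = {x1} ∩ {x1, x3, x4, x6, x7, x8, x11, x12, x13} = {x1}
⟦Dutch brick next to x3 which broke right of x10⟧ = {x1}; x10 ∉ this set.

no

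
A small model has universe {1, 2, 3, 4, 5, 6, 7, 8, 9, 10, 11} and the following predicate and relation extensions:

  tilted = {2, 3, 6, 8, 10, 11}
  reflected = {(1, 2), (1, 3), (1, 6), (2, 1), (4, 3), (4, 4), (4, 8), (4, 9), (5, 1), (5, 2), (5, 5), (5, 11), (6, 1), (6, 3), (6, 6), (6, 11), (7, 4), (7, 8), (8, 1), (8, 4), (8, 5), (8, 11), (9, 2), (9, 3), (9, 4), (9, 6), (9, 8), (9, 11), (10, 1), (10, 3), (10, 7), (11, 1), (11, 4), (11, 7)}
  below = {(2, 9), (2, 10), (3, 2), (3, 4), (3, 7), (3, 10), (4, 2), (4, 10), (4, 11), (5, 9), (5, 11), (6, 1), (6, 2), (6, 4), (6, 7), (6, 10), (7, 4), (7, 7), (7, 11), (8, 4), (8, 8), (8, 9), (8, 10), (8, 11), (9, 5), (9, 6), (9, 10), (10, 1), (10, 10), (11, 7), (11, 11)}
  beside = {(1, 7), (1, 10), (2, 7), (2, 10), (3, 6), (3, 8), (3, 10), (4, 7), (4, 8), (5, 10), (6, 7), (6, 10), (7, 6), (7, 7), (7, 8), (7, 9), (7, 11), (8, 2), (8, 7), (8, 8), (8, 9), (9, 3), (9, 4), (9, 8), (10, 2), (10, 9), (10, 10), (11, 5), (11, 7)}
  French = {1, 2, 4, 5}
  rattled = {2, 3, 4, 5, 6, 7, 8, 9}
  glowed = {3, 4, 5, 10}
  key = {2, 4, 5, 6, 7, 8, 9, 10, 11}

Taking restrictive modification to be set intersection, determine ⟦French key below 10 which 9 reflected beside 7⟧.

⟦below 10⟧ = {x : ⟨x, 10⟩ ∈ ⟦below⟧} = {2, 3, 4, 6, 8, 9, 10}
⟦which 9 reflected⟧ = {x : ⟨9, x⟩ ∈ ⟦reflected⟧} = {2, 3, 4, 6, 8, 11}
⟦beside 7⟧ = {x : ⟨x, 7⟩ ∈ ⟦beside⟧} = {1, 2, 4, 6, 7, 8, 11}
⟦key⟧ = {2, 4, 5, 6, 7, 8, 9, 10, 11}
… ∩ ⟦below 10⟧ = {2, 4, 5, 6, 7, 8, 9, 10, 11} ∩ {2, 3, 4, 6, 8, 9, 10} = {2, 4, 6, 8, 9, 10}
… ∩ ⟦which 9 reflected⟧ = {2, 4, 6, 8, 9, 10} ∩ {2, 3, 4, 6, 8, 11} = {2, 4, 6, 8}
… ∩ ⟦beside 7⟧ = {2, 4, 6, 8} ∩ {1, 2, 4, 6, 7, 8, 11} = {2, 4, 6, 8}
… ∩ ⟦French⟧ = {2, 4, 6, 8} ∩ {1, 2, 4, 5} = {2, 4}
So ⟦French key below 10 which 9 reflected beside 7⟧ = {2, 4}.

{2, 4}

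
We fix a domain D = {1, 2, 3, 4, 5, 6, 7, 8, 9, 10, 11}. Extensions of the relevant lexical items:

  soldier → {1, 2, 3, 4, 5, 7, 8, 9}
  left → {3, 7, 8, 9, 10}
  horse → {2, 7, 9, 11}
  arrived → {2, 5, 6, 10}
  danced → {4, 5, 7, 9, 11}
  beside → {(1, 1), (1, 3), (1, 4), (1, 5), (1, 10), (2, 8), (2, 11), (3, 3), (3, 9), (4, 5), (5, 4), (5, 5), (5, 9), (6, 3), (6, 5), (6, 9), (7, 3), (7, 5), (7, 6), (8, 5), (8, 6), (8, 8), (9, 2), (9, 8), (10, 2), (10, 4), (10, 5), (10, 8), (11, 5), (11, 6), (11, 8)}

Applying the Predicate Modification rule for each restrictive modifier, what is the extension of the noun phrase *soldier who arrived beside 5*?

⟦who arrived⟧ = ⟦arrived⟧ = {2, 5, 6, 10}
⟦beside 5⟧ = {x : ⟨x, 5⟩ ∈ ⟦beside⟧} = {1, 4, 5, 6, 7, 8, 10, 11}
⟦soldier⟧ = {1, 2, 3, 4, 5, 7, 8, 9}
… ∩ ⟦who arrived⟧ = {1, 2, 3, 4, 5, 7, 8, 9} ∩ {2, 5, 6, 10} = {2, 5}
… ∩ ⟦beside 5⟧ = {2, 5} ∩ {1, 4, 5, 6, 7, 8, 10, 11} = {5}
So ⟦soldier who arrived beside 5⟧ = {5}.

{5}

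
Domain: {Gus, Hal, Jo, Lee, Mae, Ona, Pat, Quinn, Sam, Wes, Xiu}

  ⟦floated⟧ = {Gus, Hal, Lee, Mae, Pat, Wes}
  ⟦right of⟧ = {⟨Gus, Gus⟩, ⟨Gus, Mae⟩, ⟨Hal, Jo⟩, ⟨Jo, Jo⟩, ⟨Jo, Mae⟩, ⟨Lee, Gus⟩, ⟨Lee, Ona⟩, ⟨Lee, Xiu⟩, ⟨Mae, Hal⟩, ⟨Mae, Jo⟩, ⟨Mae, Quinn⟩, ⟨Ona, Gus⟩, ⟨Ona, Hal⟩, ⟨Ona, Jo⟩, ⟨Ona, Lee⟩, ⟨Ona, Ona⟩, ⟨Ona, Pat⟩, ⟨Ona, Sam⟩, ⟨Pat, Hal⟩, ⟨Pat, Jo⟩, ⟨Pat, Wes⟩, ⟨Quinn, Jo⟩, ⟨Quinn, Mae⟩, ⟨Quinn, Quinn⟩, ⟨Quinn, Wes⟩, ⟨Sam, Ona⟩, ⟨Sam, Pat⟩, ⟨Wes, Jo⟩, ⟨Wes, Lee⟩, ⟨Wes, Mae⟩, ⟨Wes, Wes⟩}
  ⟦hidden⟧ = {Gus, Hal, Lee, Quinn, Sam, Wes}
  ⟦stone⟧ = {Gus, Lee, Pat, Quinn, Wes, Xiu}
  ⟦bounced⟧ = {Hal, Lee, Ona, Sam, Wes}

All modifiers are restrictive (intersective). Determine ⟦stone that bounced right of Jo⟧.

⟦that bounced⟧ = ⟦bounced⟧ = {Hal, Lee, Ona, Sam, Wes}
⟦right of Jo⟧ = {x : ⟨x, Jo⟩ ∈ ⟦right of⟧} = {Hal, Jo, Mae, Ona, Pat, Quinn, Wes}
⟦stone⟧ = {Gus, Lee, Pat, Quinn, Wes, Xiu}
… ∩ ⟦that bounced⟧ = {Gus, Lee, Pat, Quinn, Wes, Xiu} ∩ {Hal, Lee, Ona, Sam, Wes} = {Lee, Wes}
… ∩ ⟦right of Jo⟧ = {Lee, Wes} ∩ {Hal, Jo, Mae, Ona, Pat, Quinn, Wes} = {Wes}
So ⟦stone that bounced right of Jo⟧ = {Wes}.

{Wes}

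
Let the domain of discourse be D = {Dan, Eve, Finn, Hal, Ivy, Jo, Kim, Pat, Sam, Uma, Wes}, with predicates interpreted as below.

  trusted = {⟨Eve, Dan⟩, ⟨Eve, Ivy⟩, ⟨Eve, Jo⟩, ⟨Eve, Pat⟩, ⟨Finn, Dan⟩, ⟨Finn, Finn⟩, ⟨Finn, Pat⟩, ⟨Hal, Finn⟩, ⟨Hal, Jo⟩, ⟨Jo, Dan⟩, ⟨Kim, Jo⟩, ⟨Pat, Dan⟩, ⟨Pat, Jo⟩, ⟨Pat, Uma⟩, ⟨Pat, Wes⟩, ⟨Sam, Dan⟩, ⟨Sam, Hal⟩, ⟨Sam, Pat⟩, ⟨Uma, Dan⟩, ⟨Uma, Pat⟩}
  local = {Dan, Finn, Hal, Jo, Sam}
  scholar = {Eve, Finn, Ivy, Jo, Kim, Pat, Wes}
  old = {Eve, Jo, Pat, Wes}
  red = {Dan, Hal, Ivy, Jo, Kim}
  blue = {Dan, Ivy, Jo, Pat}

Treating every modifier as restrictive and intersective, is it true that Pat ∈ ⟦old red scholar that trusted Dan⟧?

no

⟦that trusted Dan⟧ = {x : ⟨x, Dan⟩ ∈ ⟦trusted⟧} = {Eve, Finn, Jo, Pat, Sam, Uma}
⟦scholar⟧ = {Eve, Finn, Ivy, Jo, Kim, Pat, Wes}
… ∩ ⟦that trusted Dan⟧ = {Eve, Finn, Ivy, Jo, Kim, Pat, Wes} ∩ {Eve, Finn, Jo, Pat, Sam, Uma} = {Eve, Finn, Jo, Pat}
… ∩ ⟦old⟧ = {Eve, Finn, Jo, Pat} ∩ {Eve, Jo, Pat, Wes} = {Eve, Jo, Pat}
… ∩ ⟦red⟧ = {Eve, Jo, Pat} ∩ {Dan, Hal, Ivy, Jo, Kim} = {Jo}
⟦old red scholar that trusted Dan⟧ = {Jo}; Pat ∉ this set.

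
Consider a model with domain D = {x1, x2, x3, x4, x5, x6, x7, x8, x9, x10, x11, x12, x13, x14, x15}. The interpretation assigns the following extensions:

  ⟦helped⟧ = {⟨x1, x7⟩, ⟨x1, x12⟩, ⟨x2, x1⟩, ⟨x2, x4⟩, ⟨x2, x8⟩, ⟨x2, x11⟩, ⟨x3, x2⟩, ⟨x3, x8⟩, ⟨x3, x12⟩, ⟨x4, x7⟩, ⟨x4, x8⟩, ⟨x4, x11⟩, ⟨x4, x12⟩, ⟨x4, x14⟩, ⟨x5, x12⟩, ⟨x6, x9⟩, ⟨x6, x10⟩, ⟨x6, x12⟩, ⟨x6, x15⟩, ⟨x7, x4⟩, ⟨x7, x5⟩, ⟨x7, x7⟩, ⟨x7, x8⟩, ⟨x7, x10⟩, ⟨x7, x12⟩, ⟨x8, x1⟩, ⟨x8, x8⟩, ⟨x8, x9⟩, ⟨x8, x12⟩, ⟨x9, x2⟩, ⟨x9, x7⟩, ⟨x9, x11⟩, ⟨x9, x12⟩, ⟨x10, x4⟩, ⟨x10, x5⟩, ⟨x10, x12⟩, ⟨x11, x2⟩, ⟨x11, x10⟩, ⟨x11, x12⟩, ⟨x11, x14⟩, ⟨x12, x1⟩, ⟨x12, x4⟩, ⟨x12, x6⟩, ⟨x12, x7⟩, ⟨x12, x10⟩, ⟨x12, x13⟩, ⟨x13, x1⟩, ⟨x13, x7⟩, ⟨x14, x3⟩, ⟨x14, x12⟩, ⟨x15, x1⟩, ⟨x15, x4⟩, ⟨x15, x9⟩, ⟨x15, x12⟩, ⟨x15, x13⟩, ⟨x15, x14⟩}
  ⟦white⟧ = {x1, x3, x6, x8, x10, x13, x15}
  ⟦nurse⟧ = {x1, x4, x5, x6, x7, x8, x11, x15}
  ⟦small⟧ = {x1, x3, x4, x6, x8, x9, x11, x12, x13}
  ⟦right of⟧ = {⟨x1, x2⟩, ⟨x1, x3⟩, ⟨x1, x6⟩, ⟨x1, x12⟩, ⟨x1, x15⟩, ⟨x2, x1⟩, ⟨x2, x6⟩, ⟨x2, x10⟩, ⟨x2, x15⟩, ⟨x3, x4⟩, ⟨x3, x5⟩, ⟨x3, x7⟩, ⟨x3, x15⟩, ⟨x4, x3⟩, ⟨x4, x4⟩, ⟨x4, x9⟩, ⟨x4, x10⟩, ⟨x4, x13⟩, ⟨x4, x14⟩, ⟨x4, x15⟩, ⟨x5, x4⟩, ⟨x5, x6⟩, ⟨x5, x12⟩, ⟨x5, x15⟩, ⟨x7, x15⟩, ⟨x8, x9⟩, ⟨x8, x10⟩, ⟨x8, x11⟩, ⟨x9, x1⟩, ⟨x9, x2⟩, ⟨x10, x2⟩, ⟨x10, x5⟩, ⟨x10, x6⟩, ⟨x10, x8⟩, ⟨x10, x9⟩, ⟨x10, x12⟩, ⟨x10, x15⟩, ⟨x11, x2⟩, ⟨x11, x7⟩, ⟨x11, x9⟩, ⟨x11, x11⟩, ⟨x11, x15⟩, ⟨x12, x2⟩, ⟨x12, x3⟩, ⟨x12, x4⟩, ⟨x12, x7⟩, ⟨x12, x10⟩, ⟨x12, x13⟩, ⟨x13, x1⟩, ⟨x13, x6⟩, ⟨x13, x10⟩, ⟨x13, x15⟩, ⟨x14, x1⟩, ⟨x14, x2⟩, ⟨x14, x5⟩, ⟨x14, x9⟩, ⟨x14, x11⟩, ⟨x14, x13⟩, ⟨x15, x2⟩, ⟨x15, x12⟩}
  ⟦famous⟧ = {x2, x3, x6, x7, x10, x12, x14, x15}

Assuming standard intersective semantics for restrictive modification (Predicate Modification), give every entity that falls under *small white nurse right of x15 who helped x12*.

⟦right of x15⟧ = {x : ⟨x, x15⟩ ∈ ⟦right of⟧} = {x1, x2, x3, x4, x5, x7, x10, x11, x13}
⟦who helped x12⟧ = {x : ⟨x, x12⟩ ∈ ⟦helped⟧} = {x1, x3, x4, x5, x6, x7, x8, x9, x10, x11, x14, x15}
⟦nurse⟧ = {x1, x4, x5, x6, x7, x8, x11, x15}
… ∩ ⟦right of x15⟧ = {x1, x4, x5, x6, x7, x8, x11, x15} ∩ {x1, x2, x3, x4, x5, x7, x10, x11, x13} = {x1, x4, x5, x7, x11}
… ∩ ⟦who helped x12⟧ = {x1, x4, x5, x7, x11} ∩ {x1, x3, x4, x5, x6, x7, x8, x9, x10, x11, x14, x15} = {x1, x4, x5, x7, x11}
… ∩ ⟦small⟧ = {x1, x4, x5, x7, x11} ∩ {x1, x3, x4, x6, x8, x9, x11, x12, x13} = {x1, x4, x11}
… ∩ ⟦white⟧ = {x1, x4, x11} ∩ {x1, x3, x6, x8, x10, x13, x15} = {x1}
So ⟦small white nurse right of x15 who helped x12⟧ = {x1}.

{x1}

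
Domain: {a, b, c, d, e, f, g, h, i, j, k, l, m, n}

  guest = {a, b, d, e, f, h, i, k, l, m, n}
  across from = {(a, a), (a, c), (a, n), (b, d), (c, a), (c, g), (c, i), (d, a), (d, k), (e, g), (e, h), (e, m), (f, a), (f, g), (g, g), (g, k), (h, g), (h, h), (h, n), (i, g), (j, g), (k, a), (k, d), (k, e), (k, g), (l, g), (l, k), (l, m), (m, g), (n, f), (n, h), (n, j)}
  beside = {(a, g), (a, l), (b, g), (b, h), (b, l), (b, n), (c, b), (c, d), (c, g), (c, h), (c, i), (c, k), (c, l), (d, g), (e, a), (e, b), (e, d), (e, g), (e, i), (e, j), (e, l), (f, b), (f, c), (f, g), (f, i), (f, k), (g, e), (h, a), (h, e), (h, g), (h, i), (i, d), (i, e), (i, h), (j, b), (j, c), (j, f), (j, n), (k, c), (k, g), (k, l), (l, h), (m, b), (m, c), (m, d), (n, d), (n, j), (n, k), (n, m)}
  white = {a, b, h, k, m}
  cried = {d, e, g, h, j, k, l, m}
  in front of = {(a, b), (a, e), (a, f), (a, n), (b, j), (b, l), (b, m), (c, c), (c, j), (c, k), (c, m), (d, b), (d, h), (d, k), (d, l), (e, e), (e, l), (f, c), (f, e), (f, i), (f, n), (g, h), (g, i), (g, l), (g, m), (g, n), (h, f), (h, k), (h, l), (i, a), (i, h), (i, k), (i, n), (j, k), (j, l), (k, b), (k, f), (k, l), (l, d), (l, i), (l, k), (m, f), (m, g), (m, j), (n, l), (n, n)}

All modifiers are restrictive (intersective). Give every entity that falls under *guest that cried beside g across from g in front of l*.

{e, h, k}

⟦that cried⟧ = ⟦cried⟧ = {d, e, g, h, j, k, l, m}
⟦beside g⟧ = {x : ⟨x, g⟩ ∈ ⟦beside⟧} = {a, b, c, d, e, f, h, k}
⟦across from g⟧ = {x : ⟨x, g⟩ ∈ ⟦across from⟧} = {c, e, f, g, h, i, j, k, l, m}
⟦in front of l⟧ = {x : ⟨x, l⟩ ∈ ⟦in front of⟧} = {b, d, e, g, h, j, k, n}
⟦guest⟧ = {a, b, d, e, f, h, i, k, l, m, n}
… ∩ ⟦that cried⟧ = {a, b, d, e, f, h, i, k, l, m, n} ∩ {d, e, g, h, j, k, l, m} = {d, e, h, k, l, m}
… ∩ ⟦beside g⟧ = {d, e, h, k, l, m} ∩ {a, b, c, d, e, f, h, k} = {d, e, h, k}
… ∩ ⟦across from g⟧ = {d, e, h, k} ∩ {c, e, f, g, h, i, j, k, l, m} = {e, h, k}
… ∩ ⟦in front of l⟧ = {e, h, k} ∩ {b, d, e, g, h, j, k, n} = {e, h, k}
So ⟦guest that cried beside g across from g in front of l⟧ = {e, h, k}.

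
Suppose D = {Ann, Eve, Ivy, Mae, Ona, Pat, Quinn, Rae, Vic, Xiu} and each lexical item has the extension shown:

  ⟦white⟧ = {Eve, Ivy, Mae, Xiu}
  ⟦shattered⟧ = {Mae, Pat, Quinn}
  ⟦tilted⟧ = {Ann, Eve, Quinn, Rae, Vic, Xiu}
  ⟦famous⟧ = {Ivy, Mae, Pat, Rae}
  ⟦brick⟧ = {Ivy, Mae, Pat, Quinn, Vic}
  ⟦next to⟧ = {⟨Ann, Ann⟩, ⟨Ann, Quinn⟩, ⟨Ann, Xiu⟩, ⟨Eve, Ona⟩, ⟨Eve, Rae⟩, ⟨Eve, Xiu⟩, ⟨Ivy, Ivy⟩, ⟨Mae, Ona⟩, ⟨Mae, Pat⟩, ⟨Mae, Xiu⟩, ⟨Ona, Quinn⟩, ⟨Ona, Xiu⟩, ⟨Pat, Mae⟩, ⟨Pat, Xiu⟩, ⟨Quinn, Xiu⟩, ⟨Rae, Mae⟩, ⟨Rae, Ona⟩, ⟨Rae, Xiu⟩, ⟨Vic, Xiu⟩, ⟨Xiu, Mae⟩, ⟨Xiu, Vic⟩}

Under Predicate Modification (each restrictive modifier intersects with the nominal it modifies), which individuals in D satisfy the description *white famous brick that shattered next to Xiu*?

⟦that shattered⟧ = ⟦shattered⟧ = {Mae, Pat, Quinn}
⟦next to Xiu⟧ = {x : ⟨x, Xiu⟩ ∈ ⟦next to⟧} = {Ann, Eve, Mae, Ona, Pat, Quinn, Rae, Vic}
⟦brick⟧ = {Ivy, Mae, Pat, Quinn, Vic}
… ∩ ⟦that shattered⟧ = {Ivy, Mae, Pat, Quinn, Vic} ∩ {Mae, Pat, Quinn} = {Mae, Pat, Quinn}
… ∩ ⟦next to Xiu⟧ = {Mae, Pat, Quinn} ∩ {Ann, Eve, Mae, Ona, Pat, Quinn, Rae, Vic} = {Mae, Pat, Quinn}
… ∩ ⟦white⟧ = {Mae, Pat, Quinn} ∩ {Eve, Ivy, Mae, Xiu} = {Mae}
… ∩ ⟦famous⟧ = {Mae} ∩ {Ivy, Mae, Pat, Rae} = {Mae}
So ⟦white famous brick that shattered next to Xiu⟧ = {Mae}.

{Mae}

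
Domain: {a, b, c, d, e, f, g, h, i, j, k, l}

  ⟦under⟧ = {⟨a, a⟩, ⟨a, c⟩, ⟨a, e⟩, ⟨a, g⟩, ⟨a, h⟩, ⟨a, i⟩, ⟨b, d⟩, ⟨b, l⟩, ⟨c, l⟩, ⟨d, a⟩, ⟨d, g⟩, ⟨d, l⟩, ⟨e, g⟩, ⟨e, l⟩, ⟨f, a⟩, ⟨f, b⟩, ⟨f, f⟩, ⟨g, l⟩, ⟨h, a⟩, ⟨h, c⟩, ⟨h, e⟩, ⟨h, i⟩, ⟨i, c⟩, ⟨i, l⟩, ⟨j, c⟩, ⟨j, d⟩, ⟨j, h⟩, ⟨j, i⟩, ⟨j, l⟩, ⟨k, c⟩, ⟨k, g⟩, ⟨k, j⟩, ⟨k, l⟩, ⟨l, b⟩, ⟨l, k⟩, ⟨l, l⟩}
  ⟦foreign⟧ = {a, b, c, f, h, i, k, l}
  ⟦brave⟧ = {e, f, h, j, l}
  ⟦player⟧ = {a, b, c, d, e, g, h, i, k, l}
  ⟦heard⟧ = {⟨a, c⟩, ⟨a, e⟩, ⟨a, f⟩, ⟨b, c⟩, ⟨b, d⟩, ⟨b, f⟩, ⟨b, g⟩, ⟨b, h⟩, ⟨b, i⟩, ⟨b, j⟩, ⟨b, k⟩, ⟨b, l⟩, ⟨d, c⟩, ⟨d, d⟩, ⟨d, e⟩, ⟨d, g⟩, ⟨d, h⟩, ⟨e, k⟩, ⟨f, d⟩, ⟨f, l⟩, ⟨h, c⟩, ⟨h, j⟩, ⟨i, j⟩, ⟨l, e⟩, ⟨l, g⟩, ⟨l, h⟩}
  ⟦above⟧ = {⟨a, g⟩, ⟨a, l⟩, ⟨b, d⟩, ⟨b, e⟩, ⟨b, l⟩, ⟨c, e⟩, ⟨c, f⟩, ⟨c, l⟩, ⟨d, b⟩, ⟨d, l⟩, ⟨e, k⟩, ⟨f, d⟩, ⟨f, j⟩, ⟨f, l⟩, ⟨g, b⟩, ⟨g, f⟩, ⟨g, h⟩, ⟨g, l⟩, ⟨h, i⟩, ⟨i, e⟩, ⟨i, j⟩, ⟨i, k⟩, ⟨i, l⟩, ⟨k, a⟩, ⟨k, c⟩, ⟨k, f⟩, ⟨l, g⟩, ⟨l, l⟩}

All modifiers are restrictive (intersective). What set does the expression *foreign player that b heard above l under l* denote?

⟦that b heard⟧ = {x : ⟨b, x⟩ ∈ ⟦heard⟧} = {c, d, f, g, h, i, j, k, l}
⟦above l⟧ = {x : ⟨x, l⟩ ∈ ⟦above⟧} = {a, b, c, d, f, g, i, l}
⟦under l⟧ = {x : ⟨x, l⟩ ∈ ⟦under⟧} = {b, c, d, e, g, i, j, k, l}
⟦player⟧ = {a, b, c, d, e, g, h, i, k, l}
… ∩ ⟦that b heard⟧ = {a, b, c, d, e, g, h, i, k, l} ∩ {c, d, f, g, h, i, j, k, l} = {c, d, g, h, i, k, l}
… ∩ ⟦above l⟧ = {c, d, g, h, i, k, l} ∩ {a, b, c, d, f, g, i, l} = {c, d, g, i, l}
… ∩ ⟦under l⟧ = {c, d, g, i, l} ∩ {b, c, d, e, g, i, j, k, l} = {c, d, g, i, l}
… ∩ ⟦foreign⟧ = {c, d, g, i, l} ∩ {a, b, c, f, h, i, k, l} = {c, i, l}
So ⟦foreign player that b heard above l under l⟧ = {c, i, l}.

{c, i, l}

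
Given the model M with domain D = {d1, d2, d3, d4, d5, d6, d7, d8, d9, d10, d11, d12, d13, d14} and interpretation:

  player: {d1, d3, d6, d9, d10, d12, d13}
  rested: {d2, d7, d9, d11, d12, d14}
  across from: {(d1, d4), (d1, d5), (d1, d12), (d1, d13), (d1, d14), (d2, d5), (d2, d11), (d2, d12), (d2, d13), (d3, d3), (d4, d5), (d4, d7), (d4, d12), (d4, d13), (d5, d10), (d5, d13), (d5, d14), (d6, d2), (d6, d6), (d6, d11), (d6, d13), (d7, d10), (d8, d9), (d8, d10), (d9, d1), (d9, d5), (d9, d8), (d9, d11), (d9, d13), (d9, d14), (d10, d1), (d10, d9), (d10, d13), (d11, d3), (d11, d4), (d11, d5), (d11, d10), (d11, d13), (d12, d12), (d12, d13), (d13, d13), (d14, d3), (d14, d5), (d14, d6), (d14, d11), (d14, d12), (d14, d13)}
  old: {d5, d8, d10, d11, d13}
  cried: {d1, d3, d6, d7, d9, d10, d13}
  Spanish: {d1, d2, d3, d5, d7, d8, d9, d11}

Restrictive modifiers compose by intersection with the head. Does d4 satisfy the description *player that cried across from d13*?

⟦that cried⟧ = ⟦cried⟧ = {d1, d3, d6, d7, d9, d10, d13}
⟦across from d13⟧ = {x : ⟨x, d13⟩ ∈ ⟦across from⟧} = {d1, d2, d4, d5, d6, d9, d10, d11, d12, d13, d14}
⟦player⟧ = {d1, d3, d6, d9, d10, d12, d13}
… ∩ ⟦that cried⟧ = {d1, d3, d6, d9, d10, d12, d13} ∩ {d1, d3, d6, d7, d9, d10, d13} = {d1, d3, d6, d9, d10, d13}
… ∩ ⟦across from d13⟧ = {d1, d3, d6, d9, d10, d13} ∩ {d1, d2, d4, d5, d6, d9, d10, d11, d12, d13, d14} = {d1, d6, d9, d10, d13}
⟦player that cried across from d13⟧ = {d1, d6, d9, d10, d13}; d4 ∉ this set.

no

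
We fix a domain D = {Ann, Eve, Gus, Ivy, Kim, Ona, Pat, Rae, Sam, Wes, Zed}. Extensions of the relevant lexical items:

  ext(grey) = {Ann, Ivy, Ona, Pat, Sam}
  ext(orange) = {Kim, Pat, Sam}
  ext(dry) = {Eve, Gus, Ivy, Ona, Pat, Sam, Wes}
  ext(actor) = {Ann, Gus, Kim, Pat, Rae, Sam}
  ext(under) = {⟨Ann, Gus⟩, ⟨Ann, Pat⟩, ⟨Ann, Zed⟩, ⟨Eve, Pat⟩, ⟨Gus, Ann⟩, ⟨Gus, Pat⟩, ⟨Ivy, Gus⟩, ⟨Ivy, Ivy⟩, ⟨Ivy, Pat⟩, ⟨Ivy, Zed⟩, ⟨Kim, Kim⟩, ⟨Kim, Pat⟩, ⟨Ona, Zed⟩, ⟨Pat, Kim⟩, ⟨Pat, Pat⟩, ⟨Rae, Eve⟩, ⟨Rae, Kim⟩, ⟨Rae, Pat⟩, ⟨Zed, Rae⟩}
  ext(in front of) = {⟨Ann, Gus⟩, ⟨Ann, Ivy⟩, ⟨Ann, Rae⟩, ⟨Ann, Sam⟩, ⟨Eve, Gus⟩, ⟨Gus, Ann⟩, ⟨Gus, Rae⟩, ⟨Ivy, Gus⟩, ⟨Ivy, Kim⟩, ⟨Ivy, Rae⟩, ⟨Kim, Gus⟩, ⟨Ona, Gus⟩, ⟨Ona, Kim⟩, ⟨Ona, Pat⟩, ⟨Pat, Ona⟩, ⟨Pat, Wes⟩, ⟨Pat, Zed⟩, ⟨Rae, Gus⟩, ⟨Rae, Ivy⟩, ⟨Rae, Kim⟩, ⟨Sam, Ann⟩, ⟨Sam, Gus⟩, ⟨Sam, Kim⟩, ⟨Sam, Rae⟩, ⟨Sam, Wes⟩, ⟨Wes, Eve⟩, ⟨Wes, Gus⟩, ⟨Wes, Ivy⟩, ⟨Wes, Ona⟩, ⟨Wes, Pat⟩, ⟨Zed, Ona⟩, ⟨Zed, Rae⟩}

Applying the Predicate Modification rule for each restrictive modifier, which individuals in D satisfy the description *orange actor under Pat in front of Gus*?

⟦under Pat⟧ = {x : ⟨x, Pat⟩ ∈ ⟦under⟧} = {Ann, Eve, Gus, Ivy, Kim, Pat, Rae}
⟦in front of Gus⟧ = {x : ⟨x, Gus⟩ ∈ ⟦in front of⟧} = {Ann, Eve, Ivy, Kim, Ona, Rae, Sam, Wes}
⟦actor⟧ = {Ann, Gus, Kim, Pat, Rae, Sam}
… ∩ ⟦under Pat⟧ = {Ann, Gus, Kim, Pat, Rae, Sam} ∩ {Ann, Eve, Gus, Ivy, Kim, Pat, Rae} = {Ann, Gus, Kim, Pat, Rae}
… ∩ ⟦in front of Gus⟧ = {Ann, Gus, Kim, Pat, Rae} ∩ {Ann, Eve, Ivy, Kim, Ona, Rae, Sam, Wes} = {Ann, Kim, Rae}
… ∩ ⟦orange⟧ = {Ann, Kim, Rae} ∩ {Kim, Pat, Sam} = {Kim}
So ⟦orange actor under Pat in front of Gus⟧ = {Kim}.

{Kim}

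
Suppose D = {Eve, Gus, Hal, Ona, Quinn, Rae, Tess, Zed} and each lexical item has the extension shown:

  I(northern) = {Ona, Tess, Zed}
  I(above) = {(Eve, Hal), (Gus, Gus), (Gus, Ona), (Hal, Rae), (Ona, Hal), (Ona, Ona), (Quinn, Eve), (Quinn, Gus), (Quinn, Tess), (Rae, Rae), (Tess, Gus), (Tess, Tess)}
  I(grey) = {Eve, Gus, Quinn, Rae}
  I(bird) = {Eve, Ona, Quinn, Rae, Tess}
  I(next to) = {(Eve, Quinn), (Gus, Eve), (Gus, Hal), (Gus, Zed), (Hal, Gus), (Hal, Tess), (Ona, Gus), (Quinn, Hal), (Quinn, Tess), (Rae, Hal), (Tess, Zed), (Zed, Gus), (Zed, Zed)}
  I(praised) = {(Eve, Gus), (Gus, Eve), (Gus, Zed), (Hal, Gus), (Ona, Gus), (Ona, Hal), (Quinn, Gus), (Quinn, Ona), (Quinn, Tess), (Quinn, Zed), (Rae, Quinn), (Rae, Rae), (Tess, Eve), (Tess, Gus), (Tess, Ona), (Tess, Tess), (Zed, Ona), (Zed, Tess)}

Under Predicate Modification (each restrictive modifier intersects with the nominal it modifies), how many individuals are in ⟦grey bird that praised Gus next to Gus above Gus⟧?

0

⟦that praised Gus⟧ = {x : ⟨x, Gus⟩ ∈ ⟦praised⟧} = {Eve, Hal, Ona, Quinn, Tess}
⟦next to Gus⟧ = {x : ⟨x, Gus⟩ ∈ ⟦next to⟧} = {Hal, Ona, Zed}
⟦above Gus⟧ = {x : ⟨x, Gus⟩ ∈ ⟦above⟧} = {Gus, Quinn, Tess}
⟦bird⟧ = {Eve, Ona, Quinn, Rae, Tess}
… ∩ ⟦that praised Gus⟧ = {Eve, Ona, Quinn, Rae, Tess} ∩ {Eve, Hal, Ona, Quinn, Tess} = {Eve, Ona, Quinn, Tess}
… ∩ ⟦next to Gus⟧ = {Eve, Ona, Quinn, Tess} ∩ {Hal, Ona, Zed} = {Ona}
… ∩ ⟦above Gus⟧ = {Ona} ∩ {Gus, Quinn, Tess} = ∅
… ∩ ⟦grey⟧ = ∅ ∩ {Eve, Gus, Quinn, Rae} = ∅
⟦grey bird that praised Gus next to Gus above Gus⟧ = ∅, so the cardinality is 0.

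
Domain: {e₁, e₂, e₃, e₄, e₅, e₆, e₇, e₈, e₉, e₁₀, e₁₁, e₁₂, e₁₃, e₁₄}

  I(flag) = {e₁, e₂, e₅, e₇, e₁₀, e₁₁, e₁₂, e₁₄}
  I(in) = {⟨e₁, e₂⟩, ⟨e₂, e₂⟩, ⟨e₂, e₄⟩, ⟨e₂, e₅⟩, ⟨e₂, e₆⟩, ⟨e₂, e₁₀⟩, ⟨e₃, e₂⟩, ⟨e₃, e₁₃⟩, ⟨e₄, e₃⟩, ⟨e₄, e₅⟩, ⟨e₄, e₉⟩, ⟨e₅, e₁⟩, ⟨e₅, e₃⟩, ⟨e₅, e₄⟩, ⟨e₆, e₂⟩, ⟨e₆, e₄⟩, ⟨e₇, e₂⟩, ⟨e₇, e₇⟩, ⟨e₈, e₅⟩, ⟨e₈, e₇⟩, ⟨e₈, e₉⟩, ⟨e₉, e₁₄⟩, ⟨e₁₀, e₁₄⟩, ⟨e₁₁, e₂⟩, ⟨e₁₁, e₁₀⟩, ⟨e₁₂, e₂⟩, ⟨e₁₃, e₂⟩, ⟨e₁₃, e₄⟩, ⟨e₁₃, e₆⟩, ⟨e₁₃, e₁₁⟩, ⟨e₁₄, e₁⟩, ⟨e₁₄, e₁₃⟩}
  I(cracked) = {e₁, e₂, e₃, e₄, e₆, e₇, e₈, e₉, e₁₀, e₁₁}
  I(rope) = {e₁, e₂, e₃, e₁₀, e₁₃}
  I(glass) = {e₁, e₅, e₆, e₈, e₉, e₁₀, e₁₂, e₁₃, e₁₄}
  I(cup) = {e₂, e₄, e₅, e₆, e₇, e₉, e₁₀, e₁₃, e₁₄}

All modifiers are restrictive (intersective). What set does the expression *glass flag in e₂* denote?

{e₁, e₁₂}

⟦in e₂⟧ = {x : ⟨x, e₂⟩ ∈ ⟦in⟧} = {e₁, e₂, e₃, e₆, e₇, e₁₁, e₁₂, e₁₃}
⟦flag⟧ = {e₁, e₂, e₅, e₇, e₁₀, e₁₁, e₁₂, e₁₄}
… ∩ ⟦in e₂⟧ = {e₁, e₂, e₅, e₇, e₁₀, e₁₁, e₁₂, e₁₄} ∩ {e₁, e₂, e₃, e₆, e₇, e₁₁, e₁₂, e₁₃} = {e₁, e₂, e₇, e₁₁, e₁₂}
… ∩ ⟦glass⟧ = {e₁, e₂, e₇, e₁₁, e₁₂} ∩ {e₁, e₅, e₆, e₈, e₉, e₁₀, e₁₂, e₁₃, e₁₄} = {e₁, e₁₂}
So ⟦glass flag in e₂⟧ = {e₁, e₁₂}.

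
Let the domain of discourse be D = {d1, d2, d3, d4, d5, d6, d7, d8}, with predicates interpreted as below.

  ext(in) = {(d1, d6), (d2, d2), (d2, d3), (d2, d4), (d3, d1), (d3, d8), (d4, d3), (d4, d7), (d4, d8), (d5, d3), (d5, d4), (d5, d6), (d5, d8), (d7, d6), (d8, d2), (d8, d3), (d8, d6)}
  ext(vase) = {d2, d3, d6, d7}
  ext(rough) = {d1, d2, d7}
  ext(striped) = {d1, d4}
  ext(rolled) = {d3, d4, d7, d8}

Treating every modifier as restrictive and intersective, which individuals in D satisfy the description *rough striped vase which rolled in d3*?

⟦which rolled⟧ = ⟦rolled⟧ = {d3, d4, d7, d8}
⟦in d3⟧ = {x : ⟨x, d3⟩ ∈ ⟦in⟧} = {d2, d4, d5, d8}
⟦vase⟧ = {d2, d3, d6, d7}
… ∩ ⟦which rolled⟧ = {d2, d3, d6, d7} ∩ {d3, d4, d7, d8} = {d3, d7}
… ∩ ⟦in d3⟧ = {d3, d7} ∩ {d2, d4, d5, d8} = ∅
… ∩ ⟦rough⟧ = ∅ ∩ {d1, d2, d7} = ∅
… ∩ ⟦striped⟧ = ∅ ∩ {d1, d4} = ∅
So ⟦rough striped vase which rolled in d3⟧ = {}.

{}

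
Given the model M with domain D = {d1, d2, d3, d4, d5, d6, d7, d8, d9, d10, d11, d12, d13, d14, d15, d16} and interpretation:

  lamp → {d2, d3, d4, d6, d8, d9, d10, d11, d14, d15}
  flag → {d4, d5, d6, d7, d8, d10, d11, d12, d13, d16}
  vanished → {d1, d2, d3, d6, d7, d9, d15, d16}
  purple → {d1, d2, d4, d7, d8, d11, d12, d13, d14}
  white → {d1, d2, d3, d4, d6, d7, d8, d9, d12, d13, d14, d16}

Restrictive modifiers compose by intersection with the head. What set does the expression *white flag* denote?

{d4, d6, d7, d8, d12, d13, d16}

⟦flag⟧ = {d4, d5, d6, d7, d8, d10, d11, d12, d13, d16}
… ∩ ⟦white⟧ = {d4, d5, d6, d7, d8, d10, d11, d12, d13, d16} ∩ {d1, d2, d3, d4, d6, d7, d8, d9, d12, d13, d14, d16} = {d4, d6, d7, d8, d12, d13, d16}
So ⟦white flag⟧ = {d4, d6, d7, d8, d12, d13, d16}.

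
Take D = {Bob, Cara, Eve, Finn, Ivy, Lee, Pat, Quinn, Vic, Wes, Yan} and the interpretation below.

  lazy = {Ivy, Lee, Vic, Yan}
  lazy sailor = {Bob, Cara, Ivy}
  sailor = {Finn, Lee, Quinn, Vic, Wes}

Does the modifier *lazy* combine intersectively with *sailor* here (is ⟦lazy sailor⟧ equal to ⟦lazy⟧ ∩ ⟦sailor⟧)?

⟦lazy⟧ ∩ ⟦sailor⟧ = {Ivy, Lee, Vic, Yan} ∩ {Finn, Lee, Quinn, Vic, Wes} = {Lee, Vic}
Observed ⟦lazy sailor⟧ = {Bob, Cara, Ivy}.
These differ, so the modifier is not intersective in this model.

no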